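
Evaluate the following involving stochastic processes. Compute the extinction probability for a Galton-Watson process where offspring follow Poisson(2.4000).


Since mu = 2.4000 > 1, extinction prob q < 1.
Solve s = exp(mu*(s-1)) iteratively.
q = 0.1214

0.1214


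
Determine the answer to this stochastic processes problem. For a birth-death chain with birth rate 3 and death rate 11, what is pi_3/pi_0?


For birth-death process, pi_n/pi_0 = (lambda/mu)^n
= (3/11)^3
= 0.0203

0.0203


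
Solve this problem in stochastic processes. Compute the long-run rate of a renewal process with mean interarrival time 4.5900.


Long-run renewal rate = 1/E(X)
= 1/4.5900
= 0.2179

0.2179


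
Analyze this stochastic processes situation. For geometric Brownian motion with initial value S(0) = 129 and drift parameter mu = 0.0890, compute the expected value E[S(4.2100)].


E[S(t)] = S(0) * exp(mu * t)
= 129 * exp(0.0890 * 4.2100)
= 129 * 1.4545
= 187.6357

187.6357


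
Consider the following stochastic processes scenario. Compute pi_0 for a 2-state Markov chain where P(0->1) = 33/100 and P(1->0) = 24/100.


Stationary distribution: pi_0 = p10/(p01+p10), pi_1 = p01/(p01+p10)
p01 = 0.3300, p10 = 0.2400
pi_0 = 0.4211

0.4211


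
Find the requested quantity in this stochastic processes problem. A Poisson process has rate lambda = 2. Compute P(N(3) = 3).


P(N(t)=k) = (lambda*t)^k * exp(-lambda*t) / k!
lambda*t = 6
= 6^3 * exp(-6) / 3!
= 216 * 0.0025 / 6
= 0.0892

0.0892


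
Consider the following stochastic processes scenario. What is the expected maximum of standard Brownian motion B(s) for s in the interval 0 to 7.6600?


E(max B(s)) = sqrt(2t/pi)
= sqrt(2*7.6600/pi)
= sqrt(4.8765)
= 2.2083

2.2083


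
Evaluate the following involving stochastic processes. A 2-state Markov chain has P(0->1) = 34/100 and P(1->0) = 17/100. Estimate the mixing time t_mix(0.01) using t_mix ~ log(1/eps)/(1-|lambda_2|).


lambda_2 = |1 - p01 - p10| = |1 - 0.3400 - 0.1700| = 0.4900
t_mix ~ log(1/eps)/(1 - |lambda_2|)
= log(100)/(1 - 0.4900) = 4.6052/0.5100
= 9.0297

9.0297


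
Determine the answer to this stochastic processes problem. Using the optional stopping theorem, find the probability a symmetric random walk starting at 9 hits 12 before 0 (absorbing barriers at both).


By optional stopping theorem: E(M at tau) = M(0) = 9
P(hit 12)*12 + P(hit 0)*0 = 9
P(hit 12) = (9 - 0)/(12 - 0) = 3/4 = 0.7500

0.7500


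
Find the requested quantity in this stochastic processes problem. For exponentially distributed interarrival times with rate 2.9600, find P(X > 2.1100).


P(X > t) = exp(-lambda * t)
= exp(-2.9600 * 2.1100)
= exp(-6.2456) = 0.0019

0.0019


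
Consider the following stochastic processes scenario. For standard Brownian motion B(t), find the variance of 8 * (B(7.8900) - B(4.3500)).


Var(alpha*(B(t)-B(s))) = alpha^2 * (t-s)
= 8^2 * (7.8900 - 4.3500)
= 64 * 3.5400
= 226.5600

226.5600


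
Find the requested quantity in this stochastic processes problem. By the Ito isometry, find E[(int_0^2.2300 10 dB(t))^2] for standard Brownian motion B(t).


By Ito isometry: E[(int f dB)^2] = int f^2 dt
= 10^2 * 2.2300
= 100 * 2.2300 = 223.0000

223.0000


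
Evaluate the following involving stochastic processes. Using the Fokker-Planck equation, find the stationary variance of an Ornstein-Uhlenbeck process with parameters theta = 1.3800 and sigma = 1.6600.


Stationary variance = sigma^2 / (2*theta)
= 1.6600^2 / (2*1.3800)
= 2.7556 / 2.7600
= 0.9984

0.9984


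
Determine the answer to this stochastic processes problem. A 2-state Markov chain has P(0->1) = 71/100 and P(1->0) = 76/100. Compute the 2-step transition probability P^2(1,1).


Computing P^2 by matrix multiplication.
P = [[0.2900, 0.7100], [0.7600, 0.2400]]
After raising P to the power 2:
P^2(1,1) = 0.5972

0.5972


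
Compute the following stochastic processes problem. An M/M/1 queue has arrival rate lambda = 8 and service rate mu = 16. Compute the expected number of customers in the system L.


rho = 8/16 = 0.5000
L = rho/(1-rho)
= 0.5000/0.5000
= 1.0000

1.0000


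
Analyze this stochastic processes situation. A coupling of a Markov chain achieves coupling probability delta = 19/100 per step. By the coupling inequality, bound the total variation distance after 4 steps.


TV distance bound <= (1-delta)^n
= (1 - 0.1900)^4
= 0.8100^4
= 0.4305

0.4305


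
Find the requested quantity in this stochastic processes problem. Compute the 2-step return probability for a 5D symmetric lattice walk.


P(return in 2 steps) = P(reverse first step) = 1/(2d)
= 1/10
= 0.1000

0.1000


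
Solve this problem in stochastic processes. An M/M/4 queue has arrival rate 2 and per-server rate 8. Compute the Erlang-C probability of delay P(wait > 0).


a = lambda/mu = 0.2500
rho = a/c = 0.0625
Erlang-C formula applied:
C(c,a) = 1.3521e-04

1.3521e-04


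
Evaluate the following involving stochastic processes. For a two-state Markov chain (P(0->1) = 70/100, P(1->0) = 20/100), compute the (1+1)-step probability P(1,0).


P^2 = P^1 * P^1
Computing via matrix multiplication of the transition matrix.
Entry (1,0) of P^2 = 0.2200

0.2200


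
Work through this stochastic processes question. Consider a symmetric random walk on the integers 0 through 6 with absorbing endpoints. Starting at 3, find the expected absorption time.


For symmetric RW on 0,...,N with absorbing barriers, E(i) = i*(N-i)
E(3) = 3 * 3 = 9

9


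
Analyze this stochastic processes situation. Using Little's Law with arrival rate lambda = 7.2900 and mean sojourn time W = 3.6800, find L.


Little's Law: L = lambda * W
= 7.2900 * 3.6800
= 26.8272

26.8272


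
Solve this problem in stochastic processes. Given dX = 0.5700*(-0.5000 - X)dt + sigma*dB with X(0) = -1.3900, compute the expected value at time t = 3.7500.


E[X(t)] = mu + (X(0) - mu)*exp(-theta*t)
= -0.5000 + (-1.3900 - -0.5000)*exp(-0.5700*3.7500)
= -0.5000 + -0.8900 * 0.1179
= -0.6050

-0.6050


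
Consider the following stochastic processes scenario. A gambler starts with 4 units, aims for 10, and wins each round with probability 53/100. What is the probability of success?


Gambler's ruin formula:
r = q/p = 0.4700/0.5300 = 0.8868
P(win) = (1 - r^i)/(1 - r^N)
= (1 - 0.8868^4)/(1 - 0.8868^10)
= 0.5457

0.5457


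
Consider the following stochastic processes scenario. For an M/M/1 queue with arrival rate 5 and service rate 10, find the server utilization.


rho = lambda/mu
= 5/10
= 0.5000

0.5000


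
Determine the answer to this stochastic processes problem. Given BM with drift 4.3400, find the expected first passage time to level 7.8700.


Expected first passage time = a/mu
= 7.8700/4.3400
= 1.8134

1.8134


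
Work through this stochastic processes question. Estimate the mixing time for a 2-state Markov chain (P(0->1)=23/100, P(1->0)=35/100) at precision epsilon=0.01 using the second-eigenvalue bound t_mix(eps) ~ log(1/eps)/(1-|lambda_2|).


lambda_2 = |1 - p01 - p10| = |1 - 0.2300 - 0.3500| = 0.4200
t_mix ~ log(1/eps)/(1 - |lambda_2|)
= log(100)/(1 - 0.4200) = 4.6052/0.5800
= 7.9399

7.9399


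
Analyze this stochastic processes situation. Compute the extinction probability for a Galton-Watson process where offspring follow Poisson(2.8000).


Since mu = 2.8000 > 1, extinction prob q < 1.
Solve s = exp(mu*(s-1)) iteratively.
q = 0.0750

0.0750


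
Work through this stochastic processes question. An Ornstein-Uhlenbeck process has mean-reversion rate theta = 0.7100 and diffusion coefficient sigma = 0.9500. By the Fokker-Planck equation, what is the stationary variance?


Stationary variance = sigma^2 / (2*theta)
= 0.9500^2 / (2*0.7100)
= 0.9025 / 1.4200
= 0.6356

0.6356


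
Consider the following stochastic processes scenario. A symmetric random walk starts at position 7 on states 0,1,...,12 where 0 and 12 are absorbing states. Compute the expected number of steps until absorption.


For symmetric RW on 0,...,N with absorbing barriers, E(i) = i*(N-i)
E(7) = 7 * 5 = 35

35


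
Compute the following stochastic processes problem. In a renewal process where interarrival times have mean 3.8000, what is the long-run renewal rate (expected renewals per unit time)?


Long-run renewal rate = 1/E(X)
= 1/3.8000
= 0.2632

0.2632


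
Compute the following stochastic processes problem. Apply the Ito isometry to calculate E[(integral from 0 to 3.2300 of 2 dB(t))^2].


By Ito isometry: E[(int f dB)^2] = int f^2 dt
= 2^2 * 3.2300
= 4 * 3.2300 = 12.9200

12.9200


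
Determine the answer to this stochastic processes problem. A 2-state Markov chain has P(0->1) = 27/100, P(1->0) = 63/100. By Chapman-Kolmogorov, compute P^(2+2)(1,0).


P^4 = P^2 * P^2
Computing via matrix multiplication of the transition matrix.
Entry (1,0) of P^4 = 0.6999

0.6999


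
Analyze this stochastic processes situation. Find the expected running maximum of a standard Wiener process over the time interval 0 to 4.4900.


E(max B(s)) = sqrt(2t/pi)
= sqrt(2*4.4900/pi)
= sqrt(2.8584)
= 1.6907

1.6907


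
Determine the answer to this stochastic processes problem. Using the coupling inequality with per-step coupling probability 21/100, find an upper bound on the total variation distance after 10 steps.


TV distance bound <= (1-delta)^n
= (1 - 0.2100)^10
= 0.7900^10
= 0.0947

0.0947


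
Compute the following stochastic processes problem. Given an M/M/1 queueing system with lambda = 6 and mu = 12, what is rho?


rho = lambda/mu
= 6/12
= 0.5000

0.5000


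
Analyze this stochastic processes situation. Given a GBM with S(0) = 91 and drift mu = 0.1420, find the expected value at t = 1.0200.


E[S(t)] = S(0) * exp(mu * t)
= 91 * exp(0.1420 * 1.0200)
= 91 * 1.1559
= 105.1828

105.1828


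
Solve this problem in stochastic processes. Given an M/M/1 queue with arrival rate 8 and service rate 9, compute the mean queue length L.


rho = 8/9 = 0.8889
L = rho/(1-rho)
= 0.8889/0.1111
= 8.0000

8.0000


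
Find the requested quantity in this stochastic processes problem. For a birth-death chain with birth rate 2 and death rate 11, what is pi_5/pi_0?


For birth-death process, pi_n/pi_0 = (lambda/mu)^n
= (2/11)^5
= 1.9869e-04

1.9869e-04


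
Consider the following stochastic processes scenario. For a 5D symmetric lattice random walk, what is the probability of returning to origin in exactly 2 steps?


P(return in 2 steps) = P(reverse first step) = 1/(2d)
= 1/10
= 0.1000

0.1000


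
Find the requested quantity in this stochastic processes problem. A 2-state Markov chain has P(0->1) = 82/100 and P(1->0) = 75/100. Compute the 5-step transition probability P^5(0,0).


Computing P^5 by matrix multiplication.
P = [[0.1800, 0.8200], [0.7500, 0.2500]]
After raising P to the power 5:
P^5(0,0) = 0.4463

0.4463


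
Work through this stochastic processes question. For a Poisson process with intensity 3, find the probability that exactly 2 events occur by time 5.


P(N(t)=k) = (lambda*t)^k * exp(-lambda*t) / k!
lambda*t = 15
= 15^2 * exp(-15) / 2!
= 225 * 3.0590e-07 / 2
= 3.4414e-05

3.4414e-05


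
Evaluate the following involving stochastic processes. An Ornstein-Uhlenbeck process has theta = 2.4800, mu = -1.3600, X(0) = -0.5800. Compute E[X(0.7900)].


E[X(t)] = mu + (X(0) - mu)*exp(-theta*t)
= -1.3600 + (-0.5800 - -1.3600)*exp(-2.4800*0.7900)
= -1.3600 + 0.7800 * 0.1410
= -1.2500

-1.2500


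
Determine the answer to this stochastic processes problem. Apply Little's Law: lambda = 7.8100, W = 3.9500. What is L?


Little's Law: L = lambda * W
= 7.8100 * 3.9500
= 30.8495

30.8495


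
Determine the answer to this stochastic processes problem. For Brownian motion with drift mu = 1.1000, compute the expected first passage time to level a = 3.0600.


Expected first passage time = a/mu
= 3.0600/1.1000
= 2.7818

2.7818


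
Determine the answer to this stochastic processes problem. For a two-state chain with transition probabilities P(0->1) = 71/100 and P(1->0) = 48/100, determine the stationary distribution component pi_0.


Stationary distribution: pi_0 = p10/(p01+p10), pi_1 = p01/(p01+p10)
p01 = 0.7100, p10 = 0.4800
pi_0 = 0.4034

0.4034


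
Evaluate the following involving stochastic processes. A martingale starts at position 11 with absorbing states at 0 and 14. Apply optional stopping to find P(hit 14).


By optional stopping theorem: E(M at tau) = M(0) = 11
P(hit 14)*14 + P(hit 0)*0 = 11
P(hit 14) = (11 - 0)/(14 - 0) = 11/14 = 0.7857

0.7857


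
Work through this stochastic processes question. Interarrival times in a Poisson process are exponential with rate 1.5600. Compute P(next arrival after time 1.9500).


P(X > t) = exp(-lambda * t)
= exp(-1.5600 * 1.9500)
= exp(-3.0420) = 0.0477

0.0477


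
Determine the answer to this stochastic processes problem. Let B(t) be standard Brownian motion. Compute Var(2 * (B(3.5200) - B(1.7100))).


Var(alpha*(B(t)-B(s))) = alpha^2 * (t-s)
= 2^2 * (3.5200 - 1.7100)
= 4 * 1.8100
= 7.2400

7.2400


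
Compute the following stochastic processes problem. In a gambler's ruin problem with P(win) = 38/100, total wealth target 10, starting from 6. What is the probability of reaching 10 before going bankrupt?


Gambler's ruin formula:
r = q/p = 0.6200/0.3800 = 1.6316
P(win) = (1 - r^i)/(1 - r^N)
= (1 - 1.6316^6)/(1 - 1.6316^10)
= 0.1346

0.1346


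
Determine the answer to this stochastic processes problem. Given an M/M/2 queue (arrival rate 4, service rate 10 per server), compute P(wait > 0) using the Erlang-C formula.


a = lambda/mu = 0.4000
rho = a/c = 0.2000
Erlang-C formula applied:
C(c,a) = 0.0667

0.0667


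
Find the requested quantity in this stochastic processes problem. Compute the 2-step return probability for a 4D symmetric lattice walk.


P(return in 2 steps) = P(reverse first step) = 1/(2d)
= 1/8
= 0.1250

0.1250


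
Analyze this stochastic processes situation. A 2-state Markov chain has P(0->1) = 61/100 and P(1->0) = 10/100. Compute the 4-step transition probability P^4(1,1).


Computing P^4 by matrix multiplication.
P = [[0.3900, 0.6100], [0.1000, 0.9000]]
After raising P to the power 4:
P^4(1,1) = 0.8602

0.8602


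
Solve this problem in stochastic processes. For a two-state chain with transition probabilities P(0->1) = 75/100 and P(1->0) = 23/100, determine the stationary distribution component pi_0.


Stationary distribution: pi_0 = p10/(p01+p10), pi_1 = p01/(p01+p10)
p01 = 0.7500, p10 = 0.2300
pi_0 = 0.2347

0.2347


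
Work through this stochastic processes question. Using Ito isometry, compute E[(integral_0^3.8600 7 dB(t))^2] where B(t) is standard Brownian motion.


By Ito isometry: E[(int f dB)^2] = int f^2 dt
= 7^2 * 3.8600
= 49 * 3.8600 = 189.1400

189.1400


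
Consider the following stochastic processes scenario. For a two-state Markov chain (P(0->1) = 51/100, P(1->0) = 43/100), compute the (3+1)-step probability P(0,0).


P^4 = P^3 * P^1
Computing via matrix multiplication of the transition matrix.
Entry (0,0) of P^4 = 0.4575

0.4575


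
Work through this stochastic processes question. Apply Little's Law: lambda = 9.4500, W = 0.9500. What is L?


Little's Law: L = lambda * W
= 9.4500 * 0.9500
= 8.9775

8.9775


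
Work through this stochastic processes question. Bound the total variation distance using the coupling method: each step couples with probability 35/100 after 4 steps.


TV distance bound <= (1-delta)^n
= (1 - 0.3500)^4
= 0.6500^4
= 0.1785

0.1785


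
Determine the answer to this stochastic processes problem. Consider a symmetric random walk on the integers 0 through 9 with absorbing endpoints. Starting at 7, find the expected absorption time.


For symmetric RW on 0,...,N with absorbing barriers, E(i) = i*(N-i)
E(7) = 7 * 2 = 14

14


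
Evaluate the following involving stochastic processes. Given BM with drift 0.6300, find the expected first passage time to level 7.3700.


Expected first passage time = a/mu
= 7.3700/0.6300
= 11.6984

11.6984


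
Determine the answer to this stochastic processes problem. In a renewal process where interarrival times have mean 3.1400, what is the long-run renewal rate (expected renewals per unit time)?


Long-run renewal rate = 1/E(X)
= 1/3.1400
= 0.3185

0.3185


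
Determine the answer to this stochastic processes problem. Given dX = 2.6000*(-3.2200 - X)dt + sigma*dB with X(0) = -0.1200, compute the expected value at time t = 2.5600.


E[X(t)] = mu + (X(0) - mu)*exp(-theta*t)
= -3.2200 + (-0.1200 - -3.2200)*exp(-2.6000*2.5600)
= -3.2200 + 3.1000 * 0.0013
= -3.2160

-3.2160


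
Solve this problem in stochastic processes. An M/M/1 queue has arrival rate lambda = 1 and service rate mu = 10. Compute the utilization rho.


rho = lambda/mu
= 1/10
= 0.1000

0.1000


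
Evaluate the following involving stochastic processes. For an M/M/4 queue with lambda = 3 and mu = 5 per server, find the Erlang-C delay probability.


a = lambda/mu = 0.6000
rho = a/c = 0.1500
Erlang-C formula applied:
C(c,a) = 0.0035

0.0035


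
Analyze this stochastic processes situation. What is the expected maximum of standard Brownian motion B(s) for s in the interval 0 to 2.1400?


E(max B(s)) = sqrt(2t/pi)
= sqrt(2*2.1400/pi)
= sqrt(1.3624)
= 1.1672

1.1672


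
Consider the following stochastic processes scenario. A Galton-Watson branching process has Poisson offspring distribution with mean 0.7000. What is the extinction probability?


Since mu = 0.7000 <= 1, extinction probability = 1.

1.0000


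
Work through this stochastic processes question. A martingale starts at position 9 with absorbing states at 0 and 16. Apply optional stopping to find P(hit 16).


By optional stopping theorem: E(M at tau) = M(0) = 9
P(hit 16)*16 + P(hit 0)*0 = 9
P(hit 16) = (9 - 0)/(16 - 0) = 9/16 = 0.5625

0.5625


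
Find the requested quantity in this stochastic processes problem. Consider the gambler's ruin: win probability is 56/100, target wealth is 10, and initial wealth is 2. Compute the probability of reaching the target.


Gambler's ruin formula:
r = q/p = 0.4400/0.5600 = 0.7857
P(win) = (1 - r^i)/(1 - r^N)
= (1 - 0.7857^2)/(1 - 0.7857^10)
= 0.4203

0.4203


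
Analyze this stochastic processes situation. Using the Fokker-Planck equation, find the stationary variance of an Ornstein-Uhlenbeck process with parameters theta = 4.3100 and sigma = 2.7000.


Stationary variance = sigma^2 / (2*theta)
= 2.7000^2 / (2*4.3100)
= 7.2900 / 8.6200
= 0.8457

0.8457


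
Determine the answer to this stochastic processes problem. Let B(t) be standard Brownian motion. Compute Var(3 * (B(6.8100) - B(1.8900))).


Var(alpha*(B(t)-B(s))) = alpha^2 * (t-s)
= 3^2 * (6.8100 - 1.8900)
= 9 * 4.9200
= 44.2800

44.2800


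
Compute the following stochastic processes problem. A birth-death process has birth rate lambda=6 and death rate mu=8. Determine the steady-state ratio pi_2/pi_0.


For birth-death process, pi_n/pi_0 = (lambda/mu)^n
= (6/8)^2
= 0.5625

0.5625


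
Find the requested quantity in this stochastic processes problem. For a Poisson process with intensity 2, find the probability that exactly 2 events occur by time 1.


P(N(t)=k) = (lambda*t)^k * exp(-lambda*t) / k!
lambda*t = 2
= 2^2 * exp(-2) / 2!
= 4 * 0.1353 / 2
= 0.2707

0.2707


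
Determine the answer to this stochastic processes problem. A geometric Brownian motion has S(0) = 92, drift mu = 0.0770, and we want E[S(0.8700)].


E[S(t)] = S(0) * exp(mu * t)
= 92 * exp(0.0770 * 0.8700)
= 92 * 1.0693
= 98.3742

98.3742


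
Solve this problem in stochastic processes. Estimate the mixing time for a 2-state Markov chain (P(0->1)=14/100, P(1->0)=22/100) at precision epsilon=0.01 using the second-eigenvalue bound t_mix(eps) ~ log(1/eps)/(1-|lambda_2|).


lambda_2 = |1 - p01 - p10| = |1 - 0.1400 - 0.2200| = 0.6400
t_mix ~ log(1/eps)/(1 - |lambda_2|)
= log(100)/(1 - 0.6400) = 4.6052/0.3600
= 12.7921

12.7921


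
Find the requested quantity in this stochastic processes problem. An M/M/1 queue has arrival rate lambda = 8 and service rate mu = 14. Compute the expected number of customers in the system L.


rho = 8/14 = 0.5714
L = rho/(1-rho)
= 0.5714/0.4286
= 1.3333

1.3333


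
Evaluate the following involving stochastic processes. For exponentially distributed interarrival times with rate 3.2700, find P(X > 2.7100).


P(X > t) = exp(-lambda * t)
= exp(-3.2700 * 2.7100)
= exp(-8.8617) = 1.4171e-04

1.4171e-04


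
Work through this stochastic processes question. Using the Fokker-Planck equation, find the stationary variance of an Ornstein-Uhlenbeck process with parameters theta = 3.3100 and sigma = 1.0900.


Stationary variance = sigma^2 / (2*theta)
= 1.0900^2 / (2*3.3100)
= 1.1881 / 6.6200
= 0.1795

0.1795


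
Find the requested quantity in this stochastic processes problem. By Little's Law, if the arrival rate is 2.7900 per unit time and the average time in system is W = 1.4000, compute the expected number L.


Little's Law: L = lambda * W
= 2.7900 * 1.4000
= 3.9060

3.9060


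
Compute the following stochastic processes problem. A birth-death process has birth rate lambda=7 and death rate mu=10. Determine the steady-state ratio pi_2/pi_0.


For birth-death process, pi_n/pi_0 = (lambda/mu)^n
= (7/10)^2
= 0.4900

0.4900


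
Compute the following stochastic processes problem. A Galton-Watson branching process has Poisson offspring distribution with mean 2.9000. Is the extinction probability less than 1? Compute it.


Since mu = 2.9000 > 1, extinction prob q < 1.
Solve s = exp(mu*(s-1)) iteratively.
q = 0.0668

0.0668


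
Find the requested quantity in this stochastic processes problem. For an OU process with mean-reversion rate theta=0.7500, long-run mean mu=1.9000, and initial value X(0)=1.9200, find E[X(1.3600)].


E[X(t)] = mu + (X(0) - mu)*exp(-theta*t)
= 1.9000 + (1.9200 - 1.9000)*exp(-0.7500*1.3600)
= 1.9000 + 0.0200 * 0.3606
= 1.9072

1.9072


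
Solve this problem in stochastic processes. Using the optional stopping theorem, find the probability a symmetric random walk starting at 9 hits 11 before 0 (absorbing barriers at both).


By optional stopping theorem: E(M at tau) = M(0) = 9
P(hit 11)*11 + P(hit 0)*0 = 9
P(hit 11) = (9 - 0)/(11 - 0) = 9/11 = 0.8182

0.8182


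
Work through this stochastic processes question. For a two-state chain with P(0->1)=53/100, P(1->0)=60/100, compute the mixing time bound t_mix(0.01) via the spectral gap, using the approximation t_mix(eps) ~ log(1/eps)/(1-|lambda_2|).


lambda_2 = |1 - p01 - p10| = |1 - 0.5300 - 0.6000| = 0.1300
t_mix ~ log(1/eps)/(1 - |lambda_2|)
= log(100)/(1 - 0.1300) = 4.6052/0.8700
= 5.2933

5.2933


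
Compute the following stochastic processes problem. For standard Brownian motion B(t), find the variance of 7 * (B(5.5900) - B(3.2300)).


Var(alpha*(B(t)-B(s))) = alpha^2 * (t-s)
= 7^2 * (5.5900 - 3.2300)
= 49 * 2.3600
= 115.6400

115.6400


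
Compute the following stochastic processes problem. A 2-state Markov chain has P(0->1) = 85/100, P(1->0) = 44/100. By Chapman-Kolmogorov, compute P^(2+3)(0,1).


P^5 = P^2 * P^3
Computing via matrix multiplication of the transition matrix.
Entry (0,1) of P^5 = 0.6603

0.6603


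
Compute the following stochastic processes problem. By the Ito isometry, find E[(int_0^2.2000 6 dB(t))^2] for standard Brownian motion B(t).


By Ito isometry: E[(int f dB)^2] = int f^2 dt
= 6^2 * 2.2000
= 36 * 2.2000 = 79.2000

79.2000


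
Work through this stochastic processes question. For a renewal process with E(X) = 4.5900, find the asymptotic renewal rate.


Long-run renewal rate = 1/E(X)
= 1/4.5900
= 0.2179

0.2179


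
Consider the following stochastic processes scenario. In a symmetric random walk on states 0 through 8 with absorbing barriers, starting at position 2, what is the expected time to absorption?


For symmetric RW on 0,...,N with absorbing barriers, E(i) = i*(N-i)
E(2) = 2 * 6 = 12

12


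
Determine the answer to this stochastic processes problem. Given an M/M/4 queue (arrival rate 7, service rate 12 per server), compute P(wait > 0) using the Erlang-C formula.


a = lambda/mu = 0.5833
rho = a/c = 0.1458
Erlang-C formula applied:
C(c,a) = 0.0032

0.0032


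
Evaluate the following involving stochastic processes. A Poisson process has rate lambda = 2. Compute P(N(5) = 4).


P(N(t)=k) = (lambda*t)^k * exp(-lambda*t) / k!
lambda*t = 10
= 10^4 * exp(-10) / 4!
= 10000 * 4.5400e-05 / 24
= 0.0189

0.0189


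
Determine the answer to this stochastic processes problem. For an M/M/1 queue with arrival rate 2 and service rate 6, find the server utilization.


rho = lambda/mu
= 2/6
= 0.3333

0.3333


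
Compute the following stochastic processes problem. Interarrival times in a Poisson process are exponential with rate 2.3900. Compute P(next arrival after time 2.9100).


P(X > t) = exp(-lambda * t)
= exp(-2.3900 * 2.9100)
= exp(-6.9549) = 9.5395e-04

9.5395e-04


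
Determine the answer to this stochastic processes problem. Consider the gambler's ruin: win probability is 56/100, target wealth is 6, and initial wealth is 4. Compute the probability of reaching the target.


Gambler's ruin formula:
r = q/p = 0.4400/0.5600 = 0.7857
P(win) = (1 - r^i)/(1 - r^N)
= (1 - 0.7857^4)/(1 - 0.7857^6)
= 0.8093

0.8093


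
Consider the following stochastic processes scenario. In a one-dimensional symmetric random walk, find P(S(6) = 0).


P(S(6) = 0) = C(6,3) / 4^3
= 20 / 64
= 0.3125

0.3125


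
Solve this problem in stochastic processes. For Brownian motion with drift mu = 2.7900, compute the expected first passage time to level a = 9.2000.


Expected first passage time = a/mu
= 9.2000/2.7900
= 3.2975

3.2975


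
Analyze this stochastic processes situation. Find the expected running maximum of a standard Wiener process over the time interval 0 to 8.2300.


E(max B(s)) = sqrt(2t/pi)
= sqrt(2*8.2300/pi)
= sqrt(5.2394)
= 2.2890

2.2890


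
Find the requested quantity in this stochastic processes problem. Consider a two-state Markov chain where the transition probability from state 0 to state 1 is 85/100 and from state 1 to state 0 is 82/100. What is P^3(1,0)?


Computing P^3 by matrix multiplication.
P = [[0.1500, 0.8500], [0.8200, 0.1800]]
After raising P to the power 3:
P^3(1,0) = 0.6387

0.6387


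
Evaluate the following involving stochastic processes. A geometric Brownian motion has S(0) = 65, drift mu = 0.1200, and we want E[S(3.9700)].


E[S(t)] = S(0) * exp(mu * t)
= 65 * exp(0.1200 * 3.9700)
= 65 * 1.6103
= 104.6674

104.6674


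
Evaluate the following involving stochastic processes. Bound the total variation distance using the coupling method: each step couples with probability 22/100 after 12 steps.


TV distance bound <= (1-delta)^n
= (1 - 0.2200)^12
= 0.7800^12
= 0.0507

0.0507


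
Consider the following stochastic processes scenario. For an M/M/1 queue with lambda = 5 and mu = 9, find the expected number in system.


rho = 5/9 = 0.5556
L = rho/(1-rho)
= 0.5556/0.4444
= 1.2500

1.2500


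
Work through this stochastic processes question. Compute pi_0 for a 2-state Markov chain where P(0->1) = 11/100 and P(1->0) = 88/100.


Stationary distribution: pi_0 = p10/(p01+p10), pi_1 = p01/(p01+p10)
p01 = 0.1100, p10 = 0.8800
pi_0 = 0.8889

0.8889


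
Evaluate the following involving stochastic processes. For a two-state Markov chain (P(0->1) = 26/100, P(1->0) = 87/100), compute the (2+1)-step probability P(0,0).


P^3 = P^2 * P^1
Computing via matrix multiplication of the transition matrix.
Entry (0,0) of P^3 = 0.7694

0.7694


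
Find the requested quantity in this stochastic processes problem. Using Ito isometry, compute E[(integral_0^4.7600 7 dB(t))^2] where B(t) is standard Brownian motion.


By Ito isometry: E[(int f dB)^2] = int f^2 dt
= 7^2 * 4.7600
= 49 * 4.7600 = 233.2400

233.2400


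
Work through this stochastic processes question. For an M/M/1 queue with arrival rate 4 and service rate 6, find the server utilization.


rho = lambda/mu
= 4/6
= 0.6667

0.6667


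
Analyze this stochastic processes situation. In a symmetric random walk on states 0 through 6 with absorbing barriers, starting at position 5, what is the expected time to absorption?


For symmetric RW on 0,...,N with absorbing barriers, E(i) = i*(N-i)
E(5) = 5 * 1 = 5

5


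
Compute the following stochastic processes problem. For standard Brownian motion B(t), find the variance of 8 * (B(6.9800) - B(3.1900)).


Var(alpha*(B(t)-B(s))) = alpha^2 * (t-s)
= 8^2 * (6.9800 - 3.1900)
= 64 * 3.7900
= 242.5600

242.5600


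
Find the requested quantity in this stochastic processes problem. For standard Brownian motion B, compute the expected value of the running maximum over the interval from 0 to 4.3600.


E(max B(s)) = sqrt(2t/pi)
= sqrt(2*4.3600/pi)
= sqrt(2.7757)
= 1.6660

1.6660


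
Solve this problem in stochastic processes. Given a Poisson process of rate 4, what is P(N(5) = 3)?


P(N(t)=k) = (lambda*t)^k * exp(-lambda*t) / k!
lambda*t = 20
= 20^3 * exp(-20) / 3!
= 8000 * 2.0612e-09 / 6
= 2.7482e-06

2.7482e-06


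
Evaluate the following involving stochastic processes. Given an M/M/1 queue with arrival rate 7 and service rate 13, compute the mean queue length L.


rho = 7/13 = 0.5385
L = rho/(1-rho)
= 0.5385/0.4615
= 1.1667

1.1667


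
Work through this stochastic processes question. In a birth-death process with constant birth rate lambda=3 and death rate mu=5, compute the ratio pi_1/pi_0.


For birth-death process, pi_n/pi_0 = (lambda/mu)^n
= (3/5)^1
= 0.6000

0.6000


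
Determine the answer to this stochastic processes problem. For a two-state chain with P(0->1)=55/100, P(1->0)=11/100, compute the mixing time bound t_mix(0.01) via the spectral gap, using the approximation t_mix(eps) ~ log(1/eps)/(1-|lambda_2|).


lambda_2 = |1 - p01 - p10| = |1 - 0.5500 - 0.1100| = 0.3400
t_mix ~ log(1/eps)/(1 - |lambda_2|)
= log(100)/(1 - 0.3400) = 4.6052/0.6600
= 6.9775

6.9775


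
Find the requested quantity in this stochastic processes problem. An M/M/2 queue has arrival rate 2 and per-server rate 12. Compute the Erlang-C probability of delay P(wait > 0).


a = lambda/mu = 0.1667
rho = a/c = 0.0833
Erlang-C formula applied:
C(c,a) = 0.0128

0.0128


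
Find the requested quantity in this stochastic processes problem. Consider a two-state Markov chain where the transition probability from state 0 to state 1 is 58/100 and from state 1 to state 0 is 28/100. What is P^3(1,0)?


Computing P^3 by matrix multiplication.
P = [[0.4200, 0.5800], [0.2800, 0.7200]]
After raising P to the power 3:
P^3(1,0) = 0.3247

0.3247


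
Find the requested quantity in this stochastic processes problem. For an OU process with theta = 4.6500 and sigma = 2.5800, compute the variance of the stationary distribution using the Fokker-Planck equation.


Stationary variance = sigma^2 / (2*theta)
= 2.5800^2 / (2*4.6500)
= 6.6564 / 9.3000
= 0.7157

0.7157


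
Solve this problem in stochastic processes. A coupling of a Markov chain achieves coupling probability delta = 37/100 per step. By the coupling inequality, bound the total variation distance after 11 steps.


TV distance bound <= (1-delta)^n
= (1 - 0.3700)^11
= 0.6300^11
= 0.0062

0.0062


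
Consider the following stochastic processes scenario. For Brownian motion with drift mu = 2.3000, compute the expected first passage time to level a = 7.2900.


Expected first passage time = a/mu
= 7.2900/2.3000
= 3.1696

3.1696


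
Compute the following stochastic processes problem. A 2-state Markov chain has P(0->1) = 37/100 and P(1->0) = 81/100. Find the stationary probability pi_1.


Stationary distribution: pi_0 = p10/(p01+p10), pi_1 = p01/(p01+p10)
p01 = 0.3700, p10 = 0.8100
pi_1 = 0.3136

0.3136


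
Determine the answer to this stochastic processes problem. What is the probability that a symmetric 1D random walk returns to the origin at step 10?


P(S(10) = 0) = C(10,5) / 4^5
= 252 / 1024
= 0.2461

0.2461


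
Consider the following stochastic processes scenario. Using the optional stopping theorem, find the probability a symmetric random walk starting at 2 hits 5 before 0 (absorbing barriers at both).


By optional stopping theorem: E(M at tau) = M(0) = 2
P(hit 5)*5 + P(hit 0)*0 = 2
P(hit 5) = (2 - 0)/(5 - 0) = 2/5 = 0.4000

0.4000


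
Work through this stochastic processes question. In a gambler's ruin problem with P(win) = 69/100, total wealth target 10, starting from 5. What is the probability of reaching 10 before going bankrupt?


Gambler's ruin formula:
r = q/p = 0.3100/0.6900 = 0.4493
P(win) = (1 - r^i)/(1 - r^N)
= (1 - 0.4493^5)/(1 - 0.4493^10)
= 0.9820

0.9820


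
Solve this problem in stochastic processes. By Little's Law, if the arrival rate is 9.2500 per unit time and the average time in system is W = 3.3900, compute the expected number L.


Little's Law: L = lambda * W
= 9.2500 * 3.3900
= 31.3575

31.3575


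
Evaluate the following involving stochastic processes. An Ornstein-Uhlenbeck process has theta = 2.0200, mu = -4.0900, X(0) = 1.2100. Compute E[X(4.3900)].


E[X(t)] = mu + (X(0) - mu)*exp(-theta*t)
= -4.0900 + (1.2100 - -4.0900)*exp(-2.0200*4.3900)
= -4.0900 + 5.3000 * 1.4085e-04
= -4.0893

-4.0893


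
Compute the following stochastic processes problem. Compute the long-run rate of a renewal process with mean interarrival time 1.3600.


Long-run renewal rate = 1/E(X)
= 1/1.3600
= 0.7353

0.7353


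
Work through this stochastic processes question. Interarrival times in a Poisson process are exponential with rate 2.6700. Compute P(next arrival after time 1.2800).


P(X > t) = exp(-lambda * t)
= exp(-2.6700 * 1.2800)
= exp(-3.4176) = 0.0328

0.0328


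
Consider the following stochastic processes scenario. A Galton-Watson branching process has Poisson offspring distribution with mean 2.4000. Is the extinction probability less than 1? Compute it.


Since mu = 2.4000 > 1, extinction prob q < 1.
Solve s = exp(mu*(s-1)) iteratively.
q = 0.1214

0.1214


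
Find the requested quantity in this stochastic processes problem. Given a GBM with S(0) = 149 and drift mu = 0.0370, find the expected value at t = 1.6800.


E[S(t)] = S(0) * exp(mu * t)
= 149 * exp(0.0370 * 1.6800)
= 149 * 1.0641
= 158.5558

158.5558


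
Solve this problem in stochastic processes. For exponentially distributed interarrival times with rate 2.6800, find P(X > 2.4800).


P(X > t) = exp(-lambda * t)
= exp(-2.6800 * 2.4800)
= exp(-6.6464) = 0.0013

0.0013


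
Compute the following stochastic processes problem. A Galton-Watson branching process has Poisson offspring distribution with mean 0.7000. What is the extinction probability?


Since mu = 0.7000 <= 1, extinction probability = 1.

1.0000


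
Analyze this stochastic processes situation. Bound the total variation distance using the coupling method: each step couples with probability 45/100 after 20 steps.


TV distance bound <= (1-delta)^n
= (1 - 0.4500)^20
= 0.5500^20
= 6.4158e-06

6.4158e-06


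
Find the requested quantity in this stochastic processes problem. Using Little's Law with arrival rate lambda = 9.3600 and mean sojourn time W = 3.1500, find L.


Little's Law: L = lambda * W
= 9.3600 * 3.1500
= 29.4840

29.4840


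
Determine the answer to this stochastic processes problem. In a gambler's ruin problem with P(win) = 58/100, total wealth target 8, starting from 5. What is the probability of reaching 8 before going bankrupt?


Gambler's ruin formula:
r = q/p = 0.4200/0.5800 = 0.7241
P(win) = (1 - r^i)/(1 - r^N)
= (1 - 0.7241^5)/(1 - 0.7241^8)
= 0.8664

0.8664


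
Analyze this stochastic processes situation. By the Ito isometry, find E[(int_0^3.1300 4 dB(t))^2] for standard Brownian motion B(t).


By Ito isometry: E[(int f dB)^2] = int f^2 dt
= 4^2 * 3.1300
= 16 * 3.1300 = 50.0800

50.0800


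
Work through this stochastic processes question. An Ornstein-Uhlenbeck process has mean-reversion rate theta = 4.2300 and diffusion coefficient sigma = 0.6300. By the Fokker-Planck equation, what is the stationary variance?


Stationary variance = sigma^2 / (2*theta)
= 0.6300^2 / (2*4.2300)
= 0.3969 / 8.4600
= 0.0469

0.0469


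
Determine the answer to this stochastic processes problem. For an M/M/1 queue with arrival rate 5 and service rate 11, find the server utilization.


rho = lambda/mu
= 5/11
= 0.4545

0.4545


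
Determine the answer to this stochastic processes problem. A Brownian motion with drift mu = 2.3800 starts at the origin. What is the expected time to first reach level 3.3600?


Expected first passage time = a/mu
= 3.3600/2.3800
= 1.4118

1.4118


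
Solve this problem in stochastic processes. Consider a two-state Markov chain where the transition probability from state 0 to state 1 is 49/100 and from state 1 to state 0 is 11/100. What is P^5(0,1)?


Computing P^5 by matrix multiplication.
P = [[0.5100, 0.4900], [0.1100, 0.8900]]
After raising P to the power 5:
P^5(0,1) = 0.8083

0.8083


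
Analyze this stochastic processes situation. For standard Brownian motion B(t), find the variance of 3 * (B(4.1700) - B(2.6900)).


Var(alpha*(B(t)-B(s))) = alpha^2 * (t-s)
= 3^2 * (4.1700 - 2.6900)
= 9 * 1.4800
= 13.3200

13.3200


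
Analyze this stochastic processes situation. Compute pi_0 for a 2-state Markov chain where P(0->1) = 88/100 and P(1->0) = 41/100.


Stationary distribution: pi_0 = p10/(p01+p10), pi_1 = p01/(p01+p10)
p01 = 0.8800, p10 = 0.4100
pi_0 = 0.3178

0.3178


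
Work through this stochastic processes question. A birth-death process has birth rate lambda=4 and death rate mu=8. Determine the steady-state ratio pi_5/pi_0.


For birth-death process, pi_n/pi_0 = (lambda/mu)^n
= (4/8)^5
= 0.0312

0.0312


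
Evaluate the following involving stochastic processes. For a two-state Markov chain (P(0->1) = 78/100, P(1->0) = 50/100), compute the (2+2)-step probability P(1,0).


P^4 = P^2 * P^2
Computing via matrix multiplication of the transition matrix.
Entry (1,0) of P^4 = 0.3882

0.3882


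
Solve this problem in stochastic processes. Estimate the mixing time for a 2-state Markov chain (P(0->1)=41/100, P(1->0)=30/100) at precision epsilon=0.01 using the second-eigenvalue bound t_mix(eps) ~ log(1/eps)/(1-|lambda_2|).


lambda_2 = |1 - p01 - p10| = |1 - 0.4100 - 0.3000| = 0.2900
t_mix ~ log(1/eps)/(1 - |lambda_2|)
= log(100)/(1 - 0.2900) = 4.6052/0.7100
= 6.4862

6.4862


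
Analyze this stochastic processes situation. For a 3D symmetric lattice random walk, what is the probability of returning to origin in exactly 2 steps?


P(return in 2 steps) = P(reverse first step) = 1/(2d)
= 1/6
= 0.1667

0.1667


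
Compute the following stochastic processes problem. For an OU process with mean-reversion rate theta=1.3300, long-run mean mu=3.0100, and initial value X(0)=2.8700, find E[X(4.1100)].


E[X(t)] = mu + (X(0) - mu)*exp(-theta*t)
= 3.0100 + (2.8700 - 3.0100)*exp(-1.3300*4.1100)
= 3.0100 + -0.1400 * 0.0042
= 3.0094

3.0094


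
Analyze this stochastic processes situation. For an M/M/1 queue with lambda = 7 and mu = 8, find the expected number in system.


rho = 7/8 = 0.8750
L = rho/(1-rho)
= 0.8750/0.1250
= 7.0000

7.0000


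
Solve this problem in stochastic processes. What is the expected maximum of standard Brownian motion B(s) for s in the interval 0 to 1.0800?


E(max B(s)) = sqrt(2t/pi)
= sqrt(2*1.0800/pi)
= sqrt(0.6875)
= 0.8292

0.8292


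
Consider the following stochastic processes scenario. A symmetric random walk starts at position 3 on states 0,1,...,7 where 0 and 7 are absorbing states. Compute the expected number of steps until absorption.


For symmetric RW on 0,...,N with absorbing barriers, E(i) = i*(N-i)
E(3) = 3 * 4 = 12

12
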